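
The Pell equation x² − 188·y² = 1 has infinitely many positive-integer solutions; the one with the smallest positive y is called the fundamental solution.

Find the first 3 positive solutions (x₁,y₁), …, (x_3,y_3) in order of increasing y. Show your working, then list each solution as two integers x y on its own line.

[13; 1,2,2,6,2,2,1,26] for √188; ℓ=8 ⇒ convergent index 7
a_0=13:  p_0=13·1+0=13,  q_0=13·0+1=1
a_1=1:  p_1=1·13+1=14,  q_1=1·1+0=1
…
a_3=2:  p_3=2·41+14=96,  q_3=2·3+1=7
a_4=6:  p_4=6·96+41=617,  q_4=6·7+3=45
a_5=2:  p_5=2·617+96=1330,  q_5=2·45+7=97
a_6=2:  p_6=2·1330+617=3277,  q_6=2·97+45=239
a_7=1:  p_7=1·3277+1330=4607,  q_7=1·239+97=336
(x₁, y₁) = (4607, 336);  4607² − 188·336² = 1 ✓
k=2:  x_2 = 4607·4607+188·336·336 = 42448897,  y_2 = 4607·336+336·4607 = 3095904
k=3:  x_3 = 4607·42448897+188·336·3095904 = 391124132351,  y_3 = 4607·3095904+336·42448897 = 28525659120

4607 336
42448897 3095904
391124132351 28525659120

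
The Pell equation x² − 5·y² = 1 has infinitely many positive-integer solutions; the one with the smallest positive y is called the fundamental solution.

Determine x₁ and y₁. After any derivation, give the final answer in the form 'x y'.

√5 = [2; 4, …], period ℓ=1 (odd) → k=1
step 0: (2, 1)  from 2·(1,0) + (0,1)
step 1: (9, 4)  from 4·(2,1) + (1,0)
→ (9, 4).  Check: 9²=81, 5·4²=80, difference 1.

9 4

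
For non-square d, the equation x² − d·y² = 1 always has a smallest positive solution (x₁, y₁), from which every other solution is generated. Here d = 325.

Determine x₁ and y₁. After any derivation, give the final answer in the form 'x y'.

649 36

[18; 36] for √325; ℓ=1 ⇒ convergent index 1
step 0: (18, 1)  from 18·(1,0) + (0,1)
step 1: (649, 36)  from 36·(18,1) + (1,0)
→ (649, 36).  Check: 649²=421201, 325·36²=421200, difference 1.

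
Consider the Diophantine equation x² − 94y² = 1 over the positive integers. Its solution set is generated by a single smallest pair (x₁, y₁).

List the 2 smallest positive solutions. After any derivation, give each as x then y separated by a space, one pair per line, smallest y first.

[9; 1,2,3,1,1,…,2,1,18] for √94; ℓ=16 ⇒ convergent index 15
k=0  a_k=9  p_k/q_k = 9/1
…
k=3  a_k=3  p_k/q_k = 97/10
…
k=9  a_k=1  p_k/q_k = 14417/1487
…
k=11  a_k=1  p_k/q_k = 99455/10258
k=12  a_k=1  p_k/q_k = 184493/19029
…
k=14  a_k=2  p_k/q_k = 1490361/153719
k=15  a_k=1  p_k/q_k = 2143295/221064
(x₁, y₁) = (2143295, 221064);  2143295² − 94·221064² = 1 ✓
(x_2, y_2) = (2143295·2143295 + 94·221064·221064, 2143295·221064 + 221064·2143295) = (9187426914049, 947610731760)

2143295 221064
9187426914049 947610731760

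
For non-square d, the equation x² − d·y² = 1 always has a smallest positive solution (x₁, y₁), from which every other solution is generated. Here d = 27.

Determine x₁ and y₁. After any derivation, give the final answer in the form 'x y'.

[5; 5,10] for √27; ℓ=2 ⇒ convergent index 1
a_0=5:  p_0=5·1+0=5,  q_0=5·0+1=1
a_1=5:  p_1=5·5+1=26,  q_1=5·1+0=5
→ (26, 5).  Check: 26²=676, 27·5²=675, difference 1.

26 5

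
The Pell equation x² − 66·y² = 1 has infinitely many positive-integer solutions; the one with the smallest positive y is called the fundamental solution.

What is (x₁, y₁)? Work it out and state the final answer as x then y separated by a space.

d=66: √d = [8; 8,16] (ℓ=2, even), read p_1/q_1
step 0: (8, 1)  from 8·(1,0) + (0,1)
step 1: (65, 8)  from 8·(8,1) + (1,0)
(x₁, y₁) = (65, 8);  65² − 66·8² = 1 ✓

65 8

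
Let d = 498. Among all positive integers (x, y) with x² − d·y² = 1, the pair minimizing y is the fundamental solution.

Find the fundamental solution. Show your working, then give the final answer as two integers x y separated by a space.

√498 = [22; 3,6,22,6,3,44, …], period ℓ=6 (even) → k=5
i=0: a=22 ⇒ p=22, q=1
…
i=3: a=22 ⇒ p=9395, q=421
i=4: a=6 ⇒ p=56794, q=2545
i=5: a=3 ⇒ p=179777, q=8056
fundamental: x₁=179777, y₁=8056  (since 32319769729 − 498·64899136 = 1)

179777 8056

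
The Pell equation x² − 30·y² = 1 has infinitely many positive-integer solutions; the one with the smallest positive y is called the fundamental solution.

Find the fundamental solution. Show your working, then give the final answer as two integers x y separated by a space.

[5; 2,10] for √30; ℓ=2 ⇒ convergent index 1
i=0: a=5 ⇒ p=5, q=1
i=1: a=2 ⇒ p=11, q=2
→ (11, 2).  Check: 11²=121, 30·2²=120, difference 1.

11 2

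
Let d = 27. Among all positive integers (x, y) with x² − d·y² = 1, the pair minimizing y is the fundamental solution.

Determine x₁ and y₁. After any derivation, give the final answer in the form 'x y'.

26 5

d=27: √d = [5; 5,10] (ℓ=2, even), read p_1/q_1
step 0: (5, 1)  from 5·(1,0) + (0,1)
step 1: (26, 5)  from 5·(5,1) + (1,0)
(x₁, y₁) = (26, 5);  26² − 27·5² = 1 ✓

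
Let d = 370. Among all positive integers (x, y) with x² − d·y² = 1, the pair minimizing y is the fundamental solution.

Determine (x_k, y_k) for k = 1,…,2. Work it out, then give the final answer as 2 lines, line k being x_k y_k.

[19; 4,4,38] for √370; ℓ=3 ⇒ convergent index 5
i=0: a=19 ⇒ p=19, q=1
i=1: a=4 ⇒ p=77, q=4
…
i=4: a=4 ⇒ p=50339, q=2617
i=5: a=4 ⇒ p=213859, q=11118
→ (213859, 11118).  Check: 213859²=45735671881, 370·11118²=45735671880, difference 1.
k=2:  x_2 = 213859·213859+370·11118·11118 = 91471343761,  y_2 = 213859·11118+11118·213859 = 4755368724

213859 11118
91471343761 4755368724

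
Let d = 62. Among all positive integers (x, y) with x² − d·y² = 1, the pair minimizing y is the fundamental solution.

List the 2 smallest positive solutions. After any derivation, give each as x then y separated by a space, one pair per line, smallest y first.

63 8
7937 1008

d=62: √d = [7; 1,6,1,14] (ℓ=4, even), read p_3/q_3
i=0: a=7 ⇒ p=7, q=1
…
i=2: a=6 ⇒ p=55, q=7
i=3: a=1 ⇒ p=63, q=8
fundamental: x₁=63, y₁=8  (since 3969 − 62·64 = 1)
k=2:  x_2 = 63·63+62·8·8 = 7937,  y_2 = 63·8+8·63 = 1008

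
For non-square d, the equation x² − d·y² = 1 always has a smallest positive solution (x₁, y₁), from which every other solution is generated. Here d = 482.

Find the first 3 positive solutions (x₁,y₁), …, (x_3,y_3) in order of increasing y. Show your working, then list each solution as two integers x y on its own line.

483 22
466577 21252
450712899 20529410

√482 = [21; 1,20,1,42, …], period ℓ=4 (even) → k=3
i=0: a=21 ⇒ p=21, q=1
…
i=2: a=20 ⇒ p=461, q=21
i=3: a=1 ⇒ p=483, q=22
fundamental: x₁=483, y₁=22  (since 233289 − 482·484 = 1)
k=2:  x_2 = 483·483+482·22·22 = 466577,  y_2 = 483·22+22·483 = 21252
k=3:  x_3 = 483·466577+482·22·21252 = 450712899,  y_3 = 483·21252+22·466577 = 20529410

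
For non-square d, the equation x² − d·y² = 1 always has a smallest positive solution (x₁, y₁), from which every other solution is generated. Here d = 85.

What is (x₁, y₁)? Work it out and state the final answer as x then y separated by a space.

d=85: √d = [9; 4,1,1,4,18] (ℓ=5, odd), read p_9/q_9
step 0: (9, 1)  from 9·(1,0) + (0,1)
…
step 2: (46, 5)  from 1·(37,4) + (9,1)
step 3: (83, 9)  from 1·(46,5) + (37,4)
step 4: (378, 41)  from 4·(83,9) + (46,5)
step 5: (6887, 747)  from 18·(378,41) + (83,9)
…
step 8: (62739, 6805)  from 1·(34813,3776) + (27926,3029)
step 9: (285769, 30996)  from 4·(62739,6805) + (34813,3776)
fundamental: x₁=285769, y₁=30996  (since 81663921361 − 85·960752016 = 1)

285769 30996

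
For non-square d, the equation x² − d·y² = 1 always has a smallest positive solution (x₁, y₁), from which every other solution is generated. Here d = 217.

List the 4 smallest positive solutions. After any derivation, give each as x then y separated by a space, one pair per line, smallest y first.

[14; 1,2,1,2,1,…,2,1,28] for √217; ℓ=16 ⇒ convergent index 15
step 0: (14, 1)  from 14·(1,0) + (0,1)
…
step 2: (44, 3)  from 2·(15,1) + (14,1)
step 3: (59, 4)  from 1·(44,3) + (15,1)
step 4: (162, 11)  from 2·(59,4) + (44,3)
…
step 6: (383, 26)  from 1·(221,15) + (162,11)
step 7: (3668, 249)  from 9·(383,26) + (221,15)
…
step 9: (139163, 9447)  from 9·(15055,1022) + (3668,249)
step 10: (154218, 10469)  from 1·(139163,9447) + (15055,1022)
…
step 12: (740980, 50301)  from 2·(293381,19916) + (154218,10469)
…
step 14: (2809702, 190735)  from 2·(1034361,70217) + (740980,50301)
step 15: (3844063, 260952)  from 1·(2809702,190735) + (1034361,70217)
→ (3844063, 260952).  Check: 3844063²=14776820347969, 217·260952²=14776820347968, difference 1.
n=2: (3844063,260952)∘(3844063,260952) = (3844063·3844063+217·260952·260952, 3844063·260952+260952·3844063) = (29553640695937,2006231855952)
n=3: (29553640695937,2006231855952)∘(3844063,260952) = (3844063·29553640695937+217·260952·2006231855952, 3844063·2006231855952+260952·29553640695937) = (227212113429087499999,15424163293772565000)
n=4: (227212113429087499999,15424163293772565000)∘(3844063,260952) = (3844063·227212113429087499999+217·260952·15424163293772565000, 3844063·15424163293772565000+260952·227212113429087499999) = (1746835356769087211376615937,118582910847096488831334048)

3844063 260952
29553640695937 2006231855952
227212113429087499999 15424163293772565000
1746835356769087211376615937 118582910847096488831334048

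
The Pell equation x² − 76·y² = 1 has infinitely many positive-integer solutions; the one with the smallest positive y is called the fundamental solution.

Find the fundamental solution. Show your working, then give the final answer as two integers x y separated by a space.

√76 = [8; 1,2,1,1,5,4,5,1,1,2,1,16, …], period ℓ=12 (even) → k=11
k=0  a_k=8  p_k/q_k = 8/1
k=1  a_k=1  p_k/q_k = 9/1
k=2  a_k=2  p_k/q_k = 26/3
…
k=7  a_k=5  p_k/q_k = 7445/854
…
k=10  a_k=2  p_k/q_k = 41488/4759
k=11  a_k=1  p_k/q_k = 57799/6630
(x₁, y₁) = (57799, 6630);  57799² − 76·6630² = 1 ✓

57799 6630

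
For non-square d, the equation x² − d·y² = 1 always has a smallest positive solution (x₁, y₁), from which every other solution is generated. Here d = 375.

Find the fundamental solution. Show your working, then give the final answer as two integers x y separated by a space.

√375 = [19; 2,1,2,1,5,1,2,1,2,38, …], period ℓ=10 (even) → k=9
a_0=19:  p_0=19·1+0=19,  q_0=19·0+1=1
a_1=2:  p_1=2·19+1=39,  q_1=2·1+0=2
a_2=1:  p_2=1·39+19=58,  q_2=1·2+1=3
…
a_5=5:  p_5=5·213+155=1220,  q_5=5·11+8=63
a_6=1:  p_6=1·1220+213=1433,  q_6=1·63+11=74
…
a_8=1:  p_8=1·4086+1433=5519,  q_8=1·211+74=285
a_9=2:  p_9=2·5519+4086=15124,  q_9=2·285+211=781
→ (15124, 781).  Check: 15124²=228735376, 375·781²=228735375, difference 1.

15124 781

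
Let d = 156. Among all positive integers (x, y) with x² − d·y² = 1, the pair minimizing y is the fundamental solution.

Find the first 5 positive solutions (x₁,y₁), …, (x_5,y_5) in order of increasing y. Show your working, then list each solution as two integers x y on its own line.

[12; 2,24] for √156; ℓ=2 ⇒ convergent index 1
k=0  a_k=12  p_k/q_k = 12/1
k=1  a_k=2  p_k/q_k = 25/2
fundamental: x₁=25, y₁=2  (since 625 − 156·4 = 1)
k=2:  x_2 = 25·25+156·2·2 = 1249,  y_2 = 25·2+2·25 = 100
k=3:  x_3 = 25·1249+156·2·100 = 62425,  y_3 = 25·100+2·1249 = 4998
k=4:  x_4 = 25·62425+156·2·4998 = 3120001,  y_4 = 25·4998+2·62425 = 249800
k=5:  x_5 = 25·3120001+156·2·249800 = 155937625,  y_5 = 25·249800+2·3120001 = 12485002

25 2
1249 100
62425 4998
3120001 249800
155937625 12485002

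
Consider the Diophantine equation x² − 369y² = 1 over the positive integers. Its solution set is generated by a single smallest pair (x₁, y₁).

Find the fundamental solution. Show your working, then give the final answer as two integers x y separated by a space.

d=369: √d = [19; 4,1,3,2,7,4,7,2,3,1,4,38] (ℓ=12, even), read p_11/q_11
i=0: a=19 ⇒ p=19, q=1
i=1: a=4 ⇒ p=77, q=4
…
i=3: a=3 ⇒ p=365, q=19
i=4: a=2 ⇒ p=826, q=43
…
i=7: a=7 ⇒ p=184045, q=9581
…
i=10: a=1 ⇒ p=1758061, q=91521
i=11: a=4 ⇒ p=8396801, q=437120
(x₁, y₁) = (8396801, 437120);  8396801² − 369·437120² = 1 ✓

8396801 437120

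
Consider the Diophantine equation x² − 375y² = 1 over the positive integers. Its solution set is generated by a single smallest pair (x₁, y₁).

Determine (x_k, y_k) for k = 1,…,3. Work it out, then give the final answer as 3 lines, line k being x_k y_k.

15124 781
457470751 23623688
13837575261124 714569313843

d=375: √d = [19; 2,1,2,1,5,1,2,1,2,38] (ℓ=10, even), read p_9/q_9
step 0: (19, 1)  from 19·(1,0) + (0,1)
step 1: (39, 2)  from 2·(19,1) + (1,0)
…
step 3: (155, 8)  from 2·(58,3) + (39,2)
…
step 5: (1220, 63)  from 5·(213,11) + (155,8)
step 6: (1433, 74)  from 1·(1220,63) + (213,11)
step 7: (4086, 211)  from 2·(1433,74) + (1220,63)
step 8: (5519, 285)  from 1·(4086,211) + (1433,74)
step 9: (15124, 781)  from 2·(5519,285) + (4086,211)
fundamental: x₁=15124, y₁=781  (since 228735376 − 375·609961 = 1)
(15124+781√375)^2 = 457470751 + 23623688√375
(15124+781√375)^3 = 13837575261124 + 714569313843√375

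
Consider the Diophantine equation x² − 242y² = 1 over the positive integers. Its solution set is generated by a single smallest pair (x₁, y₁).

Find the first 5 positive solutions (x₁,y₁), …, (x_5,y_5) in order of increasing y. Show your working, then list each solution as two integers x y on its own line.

19601 1260
768398401 49394520
30122754096401 1936363971780
1180872205318713601 75909340372325040
46292552162781456490001 2975797959339522246300

d=242: √d = [15; 1,1,3,1,14,1,3,1,1,30] (ℓ=10, even), read p_9/q_9
a_0=15:  p_0=15·1+0=15,  q_0=15·0+1=1
a_1=1:  p_1=1·15+1=16,  q_1=1·1+0=1
a_2=1:  p_2=1·16+15=31,  q_2=1·1+1=2
a_3=3:  p_3=3·31+16=109,  q_3=3·2+1=7
…
a_5=14:  p_5=14·140+109=2069,  q_5=14·9+7=133
…
a_7=3:  p_7=3·2209+2069=8696,  q_7=3·142+133=559
a_8=1:  p_8=1·8696+2209=10905,  q_8=1·559+142=701
a_9=1:  p_9=1·10905+8696=19601,  q_9=1·701+559=1260
fundamental: x₁=19601, y₁=1260  (since 384199201 − 242·1587600 = 1)
(19601+1260√242)^2 = 768398401 + 49394520√242
(19601+1260√242)^3 = 30122754096401 + 1936363971780√242
(19601+1260√242)^4 = 1180872205318713601 + 75909340372325040√242
(19601+1260√242)^5 = 46292552162781456490001 + 2975797959339522246300√242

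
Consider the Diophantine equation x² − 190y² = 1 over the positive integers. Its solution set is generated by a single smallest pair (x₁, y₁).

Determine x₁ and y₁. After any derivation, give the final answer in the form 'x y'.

√190 = [13; 1,3,1,1,1,…,3,1,26, …], period ℓ=14 (even) → k=13
a_0=13:  p_0=13·1+0=13,  q_0=13·0+1=1
…
a_5=1:  p_5=1·124+69=193,  q_5=1·9+5=14
a_6=2:  p_6=2·193+124=510,  q_6=2·14+9=37
…
a_9=1:  p_9=1·2936+1213=4149,  q_9=1·213+88=301
…
a_12=3:  p_12=3·11234+7085=40787,  q_12=3·815+514=2959
a_13=1:  p_13=1·40787+11234=52021,  q_13=1·2959+815=3774
(x₁, y₁) = (52021, 3774);  52021² − 190·3774² = 1 ✓

52021 3774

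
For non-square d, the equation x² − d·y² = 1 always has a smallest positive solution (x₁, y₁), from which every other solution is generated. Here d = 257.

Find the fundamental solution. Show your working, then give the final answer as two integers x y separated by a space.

513 32

[16; 32] for √257; ℓ=1 ⇒ convergent index 1
i=0: a=16 ⇒ p=16, q=1
i=1: a=32 ⇒ p=513, q=32
(x₁, y₁) = (513, 32);  513² − 257·32² = 1 ✓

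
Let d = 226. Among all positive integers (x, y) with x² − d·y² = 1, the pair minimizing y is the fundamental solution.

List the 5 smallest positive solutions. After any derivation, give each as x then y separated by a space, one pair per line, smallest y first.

√226 → a₀=15, period (30); ℓ=1 odd so k=1
i=0: a=15 ⇒ p=15, q=1
i=1: a=30 ⇒ p=451, q=30
→ (451, 30).  Check: 451²=203401, 226·30²=203400, difference 1.
(x_2, y_2) = (451·451 + 226·30·30, 451·30 + 30·451) = (406801, 27060)
(x_3, y_3) = (451·406801 + 226·30·27060, 451·27060 + 30·406801) = (366934051, 24408090)
(x_4, y_4) = (451·366934051 + 226·30·24408090, 451·24408090 + 30·366934051) = (330974107201, 22016070120)
(x_5, y_5) = (451·330974107201 + 226·30·22016070120, 451·22016070120 + 30·330974107201) = (298538277761251, 19858470840150)

451 30
406801 27060
366934051 24408090
330974107201 22016070120
298538277761251 19858470840150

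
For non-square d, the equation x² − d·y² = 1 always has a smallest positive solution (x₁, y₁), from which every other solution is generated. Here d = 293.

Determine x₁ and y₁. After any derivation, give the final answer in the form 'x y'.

√293 = [17; 8,1,1,8,34, …], period ℓ=5 (odd) → k=9
step 0: (17, 1)  from 17·(1,0) + (0,1)
…
step 4: (2482, 145)  from 8·(291,17) + (154,9)
…
step 8: (1444507, 84389)  from 1·(764593,44668) + (679914,39721)
step 9: (12320649, 719780)  from 8·(1444507,84389) + (764593,44668)
fundamental: x₁=12320649, y₁=719780  (since 151798391781201 − 293·518083248400 = 1)

12320649 719780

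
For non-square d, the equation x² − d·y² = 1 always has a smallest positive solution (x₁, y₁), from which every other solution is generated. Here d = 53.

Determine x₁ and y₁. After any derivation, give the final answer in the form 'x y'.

66249 9100

√53 → a₀=7, period (3,1,1,3,14); ℓ=5 odd so k=9
k=0  a_k=7  p_k/q_k = 7/1
k=1  a_k=3  p_k/q_k = 22/3
k=2  a_k=1  p_k/q_k = 29/4
…
k=4  a_k=3  p_k/q_k = 182/25
…
k=6  a_k=3  p_k/q_k = 7979/1096
…
k=8  a_k=1  p_k/q_k = 18557/2549
k=9  a_k=3  p_k/q_k = 66249/9100
fundamental: x₁=66249, y₁=9100  (since 4388930001 − 53·82810000 = 1)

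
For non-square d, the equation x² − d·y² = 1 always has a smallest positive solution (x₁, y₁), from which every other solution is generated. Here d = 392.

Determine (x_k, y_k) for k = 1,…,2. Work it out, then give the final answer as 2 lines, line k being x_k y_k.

[19; 1,3,1,38] for √392; ℓ=4 ⇒ convergent index 3
step 0: (19, 1)  from 19·(1,0) + (0,1)
step 1: (20, 1)  from 1·(19,1) + (1,0)
step 2: (79, 4)  from 3·(20,1) + (19,1)
step 3: (99, 5)  from 1·(79,4) + (20,1)
(x₁, y₁) = (99, 5);  99² − 392·5² = 1 ✓
(99+5√392)^2 = 19601 + 990√392

99 5
19601 990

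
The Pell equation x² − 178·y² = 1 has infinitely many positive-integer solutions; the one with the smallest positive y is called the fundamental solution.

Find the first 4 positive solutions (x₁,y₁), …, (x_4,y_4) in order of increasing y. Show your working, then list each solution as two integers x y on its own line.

√178 → a₀=13, period (2,1,12,1,2,26); ℓ=6 even so k=5
i=0: a=13 ⇒ p=13, q=1
…
i=3: a=12 ⇒ p=507, q=38
i=4: a=1 ⇒ p=547, q=41
i=5: a=2 ⇒ p=1601, q=120
→ (1601, 120).  Check: 1601²=2563201, 178·120²=2563200, difference 1.
k=2:  x_2 = 1601·1601+178·120·120 = 5126401,  y_2 = 1601·120+120·1601 = 384240
k=3:  x_3 = 1601·5126401+178·120·384240 = 16414734401,  y_3 = 1601·384240+120·5126401 = 1230336360
k=4:  x_4 = 1601·16414734401+178·120·1230336360 = 52559974425601,  y_4 = 1601·1230336360+120·16414734401 = 3939536640480

1601 120
5126401 384240
16414734401 1230336360
52559974425601 3939536640480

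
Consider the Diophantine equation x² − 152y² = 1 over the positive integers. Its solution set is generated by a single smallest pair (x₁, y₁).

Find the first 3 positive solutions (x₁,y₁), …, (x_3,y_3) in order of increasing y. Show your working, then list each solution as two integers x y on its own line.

√152 → a₀=12, period (3,24); ℓ=2 even so k=1
i=0: a=12 ⇒ p=12, q=1
i=1: a=3 ⇒ p=37, q=3
fundamental: x₁=37, y₁=3  (since 1369 − 152·9 = 1)
n=2: (37,3)∘(37,3) = (37·37+152·3·3, 37·3+3·37) = (2737,222)
n=3: (2737,222)∘(37,3) = (37·2737+152·3·222, 37·222+3·2737) = (202501,16425)

37 3
2737 222
202501 16425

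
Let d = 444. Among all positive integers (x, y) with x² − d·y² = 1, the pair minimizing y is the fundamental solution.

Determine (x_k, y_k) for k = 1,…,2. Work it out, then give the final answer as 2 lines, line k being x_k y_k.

295 14
174049 8260

√444 → a₀=21, period (14,42); ℓ=2 even so k=1
k=0  a_k=21  p_k/q_k = 21/1
k=1  a_k=14  p_k/q_k = 295/14
(x₁, y₁) = (295, 14);  295² − 444·14² = 1 ✓
(x_2, y_2) = (295·295 + 444·14·14, 295·14 + 14·295) = (174049, 8260)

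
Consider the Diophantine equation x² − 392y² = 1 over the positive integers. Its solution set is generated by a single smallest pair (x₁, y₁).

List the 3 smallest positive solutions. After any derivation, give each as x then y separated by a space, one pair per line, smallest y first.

99 5
19601 990
3880899 196015

√392 = [19; 1,3,1,38, …], period ℓ=4 (even) → k=3
i=0: a=19 ⇒ p=19, q=1
i=1: a=1 ⇒ p=20, q=1
i=2: a=3 ⇒ p=79, q=4
i=3: a=1 ⇒ p=99, q=5
(x₁, y₁) = (99, 5);  99² − 392·5² = 1 ✓
n=2: (99,5)∘(99,5) = (99·99+392·5·5, 99·5+5·99) = (19601,990)
n=3: (19601,990)∘(99,5) = (99·19601+392·5·990, 99·990+5·19601) = (3880899,196015)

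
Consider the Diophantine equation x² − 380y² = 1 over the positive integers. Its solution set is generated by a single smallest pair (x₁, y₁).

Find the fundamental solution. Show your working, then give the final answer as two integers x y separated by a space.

39 2

√380 = [19; 2,38, …], period ℓ=2 (even) → k=1
a_0=19:  p_0=19·1+0=19,  q_0=19·0+1=1
a_1=2:  p_1=2·19+1=39,  q_1=2·1+0=2
→ (39, 2).  Check: 39²=1521, 380·2²=1520, difference 1.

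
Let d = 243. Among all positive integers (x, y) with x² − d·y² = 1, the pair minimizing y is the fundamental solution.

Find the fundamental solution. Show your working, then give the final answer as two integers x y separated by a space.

[15; 1,1,2,3,15,3,2,1,1,30] for √243; ℓ=10 ⇒ convergent index 9
a_0=15:  p_0=15·1+0=15,  q_0=15·0+1=1
a_1=1:  p_1=1·15+1=16,  q_1=1·1+0=1
…
a_5=15:  p_5=15·265+78=4053,  q_5=15·17+5=260
…
a_8=1:  p_8=1·28901+12424=41325,  q_8=1·1854+797=2651
a_9=1:  p_9=1·41325+28901=70226,  q_9=1·2651+1854=4505
→ (70226, 4505).  Check: 70226²=4931691076, 243·4505²=4931691075, difference 1.

70226 4505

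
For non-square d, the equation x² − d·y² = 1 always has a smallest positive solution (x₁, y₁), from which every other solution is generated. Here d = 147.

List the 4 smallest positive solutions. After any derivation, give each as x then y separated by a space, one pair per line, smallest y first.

97 8
18817 1552
3650401 301080
708158977 58407968

[12; 8,24] for √147; ℓ=2 ⇒ convergent index 1
step 0: (12, 1)  from 12·(1,0) + (0,1)
step 1: (97, 8)  from 8·(12,1) + (1,0)
(x₁, y₁) = (97, 8);  97² − 147·8² = 1 ✓
n=2: (97,8)∘(97,8) = (97·97+147·8·8, 97·8+8·97) = (18817,1552)
n=3: (18817,1552)∘(97,8) = (97·18817+147·8·1552, 97·1552+8·18817) = (3650401,301080)
n=4: (3650401,301080)∘(97,8) = (97·3650401+147·8·301080, 97·301080+8·3650401) = (708158977,58407968)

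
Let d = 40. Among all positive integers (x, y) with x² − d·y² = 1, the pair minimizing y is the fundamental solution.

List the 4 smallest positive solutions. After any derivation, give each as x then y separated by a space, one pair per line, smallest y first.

19 3
721 114
27379 4329
1039681 164388

√40 = [6; 3,12, …], period ℓ=2 (even) → k=1
i=0: a=6 ⇒ p=6, q=1
i=1: a=3 ⇒ p=19, q=3
(x₁, y₁) = (19, 3);  19² − 40·3² = 1 ✓
n=2: (19,3)∘(19,3) = (19·19+40·3·3, 19·3+3·19) = (721,114)
n=3: (721,114)∘(19,3) = (19·721+40·3·114, 19·114+3·721) = (27379,4329)
n=4: (27379,4329)∘(19,3) = (19·27379+40·3·4329, 19·4329+3·27379) = (1039681,164388)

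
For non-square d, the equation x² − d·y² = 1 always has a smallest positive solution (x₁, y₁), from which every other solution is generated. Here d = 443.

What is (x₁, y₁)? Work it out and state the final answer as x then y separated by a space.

[21; 21,42] for √443; ℓ=2 ⇒ convergent index 1
k=0  a_k=21  p_k/q_k = 21/1
k=1  a_k=21  p_k/q_k = 442/21
→ (442, 21).  Check: 442²=195364, 443·21²=195363, difference 1.

442 21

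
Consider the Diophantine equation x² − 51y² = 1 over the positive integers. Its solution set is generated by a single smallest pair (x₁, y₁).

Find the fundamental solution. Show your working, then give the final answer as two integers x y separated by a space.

[7; 7,14] for √51; ℓ=2 ⇒ convergent index 1
step 0: (7, 1)  from 7·(1,0) + (0,1)
step 1: (50, 7)  from 7·(7,1) + (1,0)
fundamental: x₁=50, y₁=7  (since 2500 − 51·49 = 1)

50 7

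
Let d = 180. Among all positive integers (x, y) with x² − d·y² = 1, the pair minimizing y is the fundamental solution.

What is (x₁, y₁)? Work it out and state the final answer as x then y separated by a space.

161 12

d=180: √d = [13; 2,2,2,26] (ℓ=4, even), read p_3/q_3
step 0: (13, 1)  from 13·(1,0) + (0,1)
…
step 2: (67, 5)  from 2·(27,2) + (13,1)
step 3: (161, 12)  from 2·(67,5) + (27,2)
fundamental: x₁=161, y₁=12  (since 25921 − 180·144 = 1)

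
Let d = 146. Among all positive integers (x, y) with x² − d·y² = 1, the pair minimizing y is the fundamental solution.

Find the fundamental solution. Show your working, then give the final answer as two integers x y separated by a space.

145 12

√146 → a₀=12, period (12,24); ℓ=2 even so k=1
k=0  a_k=12  p_k/q_k = 12/1
k=1  a_k=12  p_k/q_k = 145/12
fundamental: x₁=145, y₁=12  (since 21025 − 146·144 = 1)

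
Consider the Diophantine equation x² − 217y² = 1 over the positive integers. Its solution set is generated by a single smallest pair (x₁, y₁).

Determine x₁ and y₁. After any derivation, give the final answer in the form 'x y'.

[14; 1,2,1,2,1,…,2,1,28] for √217; ℓ=16 ⇒ convergent index 15
step 0: (14, 1)  from 14·(1,0) + (0,1)
step 1: (15, 1)  from 1·(14,1) + (1,0)
step 2: (44, 3)  from 2·(15,1) + (14,1)
step 3: (59, 4)  from 1·(44,3) + (15,1)
step 4: (162, 11)  from 2·(59,4) + (44,3)
step 5: (221, 15)  from 1·(162,11) + (59,4)
…
step 7: (3668, 249)  from 9·(383,26) + (221,15)
step 8: (15055, 1022)  from 4·(3668,249) + (383,26)
step 9: (139163, 9447)  from 9·(15055,1022) + (3668,249)
step 10: (154218, 10469)  from 1·(139163,9447) + (15055,1022)
step 11: (293381, 19916)  from 1·(154218,10469) + (139163,9447)
step 12: (740980, 50301)  from 2·(293381,19916) + (154218,10469)
step 13: (1034361, 70217)  from 1·(740980,50301) + (293381,19916)
step 14: (2809702, 190735)  from 2·(1034361,70217) + (740980,50301)
step 15: (3844063, 260952)  from 1·(2809702,190735) + (1034361,70217)
(x₁, y₁) = (3844063, 260952);  3844063² − 217·260952² = 1 ✓

3844063 260952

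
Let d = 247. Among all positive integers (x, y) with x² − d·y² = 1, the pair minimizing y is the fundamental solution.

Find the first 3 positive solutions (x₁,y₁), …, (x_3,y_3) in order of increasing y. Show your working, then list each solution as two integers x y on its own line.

85292 5427
14549450527 925759368
2481903468612476 157919736025485

[15; 1,2,1,1,9,1,9,1,1,2,1,30] for √247; ℓ=12 ⇒ convergent index 11
a_0=15:  p_0=15·1+0=15,  q_0=15·0+1=1
a_1=1:  p_1=1·15+1=16,  q_1=1·1+0=1
…
a_6=1:  p_6=1·1053+110=1163,  q_6=1·67+7=74
…
a_8=1:  p_8=1·11520+1163=12683,  q_8=1·733+74=807
…
a_10=2:  p_10=2·24203+12683=61089,  q_10=2·1540+807=3887
a_11=1:  p_11=1·61089+24203=85292,  q_11=1·3887+1540=5427
→ (85292, 5427).  Check: 85292²=7274725264, 247·5427²=7274725263, difference 1.
k=2:  x_2 = 85292·85292+247·5427·5427 = 14549450527,  y_2 = 85292·5427+5427·85292 = 925759368
k=3:  x_3 = 85292·14549450527+247·5427·925759368 = 2481903468612476,  y_3 = 85292·925759368+5427·14549450527 = 157919736025485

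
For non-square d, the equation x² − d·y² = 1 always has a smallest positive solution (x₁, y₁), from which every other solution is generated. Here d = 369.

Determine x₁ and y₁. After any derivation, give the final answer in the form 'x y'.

8396801 437120

√369 → a₀=19, period (4,1,3,2,7,4,7,2,3,1,4,38); ℓ=12 even so k=11
k=0  a_k=19  p_k/q_k = 19/1
…
k=2  a_k=1  p_k/q_k = 96/5
…
k=4  a_k=2  p_k/q_k = 826/43
k=5  a_k=7  p_k/q_k = 6147/320
…
k=7  a_k=7  p_k/q_k = 184045/9581
k=8  a_k=2  p_k/q_k = 393504/20485
…
k=10  a_k=1  p_k/q_k = 1758061/91521
k=11  a_k=4  p_k/q_k = 8396801/437120
(x₁, y₁) = (8396801, 437120);  8396801² − 369·437120² = 1 ✓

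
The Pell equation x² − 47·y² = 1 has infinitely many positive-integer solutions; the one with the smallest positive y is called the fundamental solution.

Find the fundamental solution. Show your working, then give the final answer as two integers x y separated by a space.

√47 = [6; 1,5,1,12, …], period ℓ=4 (even) → k=3
step 0: (6, 1)  from 6·(1,0) + (0,1)
step 1: (7, 1)  from 1·(6,1) + (1,0)
step 2: (41, 6)  from 5·(7,1) + (6,1)
step 3: (48, 7)  from 1·(41,6) + (7,1)
(x₁, y₁) = (48, 7);  48² − 47·7² = 1 ✓

48 7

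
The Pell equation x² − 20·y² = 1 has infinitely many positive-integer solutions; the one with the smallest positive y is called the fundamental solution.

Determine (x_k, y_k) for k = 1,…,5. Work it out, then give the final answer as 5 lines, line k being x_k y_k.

9 2
161 36
2889 646
51841 11592
930249 208010

√20 → a₀=4, period (2,8); ℓ=2 even so k=1
step 0: (4, 1)  from 4·(1,0) + (0,1)
step 1: (9, 2)  from 2·(4,1) + (1,0)
(x₁, y₁) = (9, 2);  9² − 20·2² = 1 ✓
n=2: (9,2)∘(9,2) = (9·9+20·2·2, 9·2+2·9) = (161,36)
n=3: (161,36)∘(9,2) = (9·161+20·2·36, 9·36+2·161) = (2889,646)
n=4: (2889,646)∘(9,2) = (9·2889+20·2·646, 9·646+2·2889) = (51841,11592)
n=5: (51841,11592)∘(9,2) = (9·51841+20·2·11592, 9·11592+2·51841) = (930249,208010)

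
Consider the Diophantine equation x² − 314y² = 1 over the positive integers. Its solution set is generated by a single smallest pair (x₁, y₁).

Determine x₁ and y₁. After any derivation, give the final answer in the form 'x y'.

392499 22150

d=314: √d = [17; 1,2,1,1,2,1,34] (ℓ=7, odd), read p_13/q_13
k=0  a_k=17  p_k/q_k = 17/1
k=1  a_k=1  p_k/q_k = 18/1
k=2  a_k=2  p_k/q_k = 53/3
…
k=6  a_k=1  p_k/q_k = 443/25
…
k=9  a_k=2  p_k/q_k = 47029/2654
…
k=11  a_k=1  p_k/q_k = 109882/6201
k=12  a_k=2  p_k/q_k = 282617/15949
k=13  a_k=1  p_k/q_k = 392499/22150
(x₁, y₁) = (392499, 22150);  392499² − 314·22150² = 1 ✓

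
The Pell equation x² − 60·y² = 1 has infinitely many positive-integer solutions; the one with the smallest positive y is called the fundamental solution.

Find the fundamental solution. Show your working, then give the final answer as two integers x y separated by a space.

√60 = [7; 1,2,1,14, …], period ℓ=4 (even) → k=3
a_0=7:  p_0=7·1+0=7,  q_0=7·0+1=1
a_1=1:  p_1=1·7+1=8,  q_1=1·1+0=1
a_2=2:  p_2=2·8+7=23,  q_2=2·1+1=3
a_3=1:  p_3=1·23+8=31,  q_3=1·3+1=4
(x₁, y₁) = (31, 4);  31² − 60·4² = 1 ✓

31 4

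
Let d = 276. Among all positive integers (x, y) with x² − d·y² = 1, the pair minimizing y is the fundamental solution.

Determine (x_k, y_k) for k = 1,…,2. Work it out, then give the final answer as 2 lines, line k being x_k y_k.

√276 → a₀=16, period (1,1,1,1,2,2,2,1,1,1,1,32); ℓ=12 even so k=11
k=0  a_k=16  p_k/q_k = 16/1
k=1  a_k=1  p_k/q_k = 17/1
k=2  a_k=1  p_k/q_k = 33/2
k=3  a_k=1  p_k/q_k = 50/3
…
k=5  a_k=2  p_k/q_k = 216/13
…
k=8  a_k=1  p_k/q_k = 1761/106
k=9  a_k=1  p_k/q_k = 3007/181
k=10  a_k=1  p_k/q_k = 4768/287
k=11  a_k=1  p_k/q_k = 7775/468
fundamental: x₁=7775, y₁=468  (since 60450625 − 276·219024 = 1)
k=2:  x_2 = 7775·7775+276·468·468 = 120901249,  y_2 = 7775·468+468·7775 = 7277400

7775 468
120901249 7277400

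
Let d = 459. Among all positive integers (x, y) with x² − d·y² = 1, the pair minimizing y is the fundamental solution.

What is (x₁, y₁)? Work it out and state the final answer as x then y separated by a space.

499850 23331

d=459: √d = [21; 2,2,1,4,21,4,1,2,2,42] (ℓ=10, even), read p_9/q_9
a_0=21:  p_0=21·1+0=21,  q_0=21·0+1=1
…
a_4=4:  p_4=4·150+107=707,  q_4=4·7+5=33
…
a_8=2:  p_8=2·75692+60695=212079,  q_8=2·3533+2833=9899
a_9=2:  p_9=2·212079+75692=499850,  q_9=2·9899+3533=23331
(x₁, y₁) = (499850, 23331);  499850² − 459·23331² = 1 ✓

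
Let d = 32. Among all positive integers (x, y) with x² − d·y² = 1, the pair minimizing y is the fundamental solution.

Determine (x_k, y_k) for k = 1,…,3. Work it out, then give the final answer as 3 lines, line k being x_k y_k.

√32 → a₀=5, period (1,1,1,10); ℓ=4 even so k=3
k=0  a_k=5  p_k/q_k = 5/1
…
k=2  a_k=1  p_k/q_k = 11/2
k=3  a_k=1  p_k/q_k = 17/3
→ (17, 3).  Check: 17²=289, 32·3²=288, difference 1.
(17+3√32)^2 = 577 + 102√32
(17+3√32)^3 = 19601 + 3465√32

17 3
577 102
19601 3465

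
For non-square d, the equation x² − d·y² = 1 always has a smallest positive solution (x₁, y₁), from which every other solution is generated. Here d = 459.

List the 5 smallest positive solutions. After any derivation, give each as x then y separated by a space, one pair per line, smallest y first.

499850 23331
499700044999 23324000700
499550134985000450 23317003499766669
499400269944005249820001 23310008398693414998600
499250449862522498110069999250 23303015396150489970600653331

[21; 2,2,1,4,21,4,1,2,2,42] for √459; ℓ=10 ⇒ convergent index 9
i=0: a=21 ⇒ p=21, q=1
…
i=2: a=2 ⇒ p=107, q=5
i=3: a=1 ⇒ p=150, q=7
i=4: a=4 ⇒ p=707, q=33
…
i=6: a=4 ⇒ p=60695, q=2833
i=7: a=1 ⇒ p=75692, q=3533
i=8: a=2 ⇒ p=212079, q=9899
i=9: a=2 ⇒ p=499850, q=23331
→ (499850, 23331).  Check: 499850²=249850022500, 459·23331²=249850022499, difference 1.
(x_2, y_2) = (499850·499850 + 459·23331·23331, 499850·23331 + 23331·499850) = (499700044999, 23324000700)
(x_3, y_3) = (499850·499700044999 + 459·23331·23324000700, 499850·23324000700 + 23331·499700044999) = (499550134985000450, 23317003499766669)
(x_4, y_4) = (499850·499550134985000450 + 459·23331·23317003499766669, 499850·23317003499766669 + 23331·499550134985000450) = (499400269944005249820001, 23310008398693414998600)
(x_5, y_5) = (499850·499400269944005249820001 + 459·23331·23310008398693414998600, 499850·23310008398693414998600 + 23331·499400269944005249820001) = (499250449862522498110069999250, 23303015396150489970600653331)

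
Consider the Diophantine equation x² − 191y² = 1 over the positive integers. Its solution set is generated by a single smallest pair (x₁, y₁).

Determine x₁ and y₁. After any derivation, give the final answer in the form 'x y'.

8994000 650783

√191 = [13; 1,4,1,1,3,…,4,1,26, …], period ℓ=16 (even) → k=15
i=0: a=13 ⇒ p=13, q=1
i=1: a=1 ⇒ p=14, q=1
…
i=3: a=1 ⇒ p=83, q=6
i=4: a=1 ⇒ p=152, q=11
i=5: a=3 ⇒ p=539, q=39
…
i=7: a=2 ⇒ p=2999, q=217
…
i=9: a=2 ⇒ p=83433, q=6037
i=10: a=2 ⇒ p=207083, q=14984
i=11: a=3 ⇒ p=704682, q=50989
i=12: a=1 ⇒ p=911765, q=65973
i=13: a=1 ⇒ p=1616447, q=116962
i=14: a=4 ⇒ p=7377553, q=533821
i=15: a=1 ⇒ p=8994000, q=650783
fundamental: x₁=8994000, y₁=650783  (since 80892036000000 − 191·423518513089 = 1)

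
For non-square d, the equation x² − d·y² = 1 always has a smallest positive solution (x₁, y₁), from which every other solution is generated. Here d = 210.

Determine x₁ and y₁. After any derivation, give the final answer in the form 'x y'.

[14; 2,28] for √210; ℓ=2 ⇒ convergent index 1
step 0: (14, 1)  from 14·(1,0) + (0,1)
step 1: (29, 2)  from 2·(14,1) + (1,0)
→ (29, 2).  Check: 29²=841, 210·2²=840, difference 1.

29 2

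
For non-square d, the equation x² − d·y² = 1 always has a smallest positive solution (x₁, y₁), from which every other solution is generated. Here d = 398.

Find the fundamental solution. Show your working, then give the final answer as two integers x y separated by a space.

399 20

√398 = [19; 1,18,1,38, …], period ℓ=4 (even) → k=3
i=0: a=19 ⇒ p=19, q=1
i=1: a=1 ⇒ p=20, q=1
i=2: a=18 ⇒ p=379, q=19
i=3: a=1 ⇒ p=399, q=20
→ (399, 20).  Check: 399²=159201, 398·20²=159200, difference 1.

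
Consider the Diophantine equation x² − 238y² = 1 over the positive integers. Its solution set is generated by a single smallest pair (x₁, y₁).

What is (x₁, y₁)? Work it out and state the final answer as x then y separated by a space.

[15; 2,2,1,14,1,2,2,30] for √238; ℓ=8 ⇒ convergent index 7
step 0: (15, 1)  from 15·(1,0) + (0,1)
…
step 6: (4983, 323)  from 2·(1697,110) + (1589,103)
step 7: (11663, 756)  from 2·(4983,323) + (1697,110)
fundamental: x₁=11663, y₁=756  (since 136025569 − 238·571536 = 1)

11663 756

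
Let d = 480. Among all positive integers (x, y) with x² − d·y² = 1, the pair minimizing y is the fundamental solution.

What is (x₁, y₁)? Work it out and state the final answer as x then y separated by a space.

241 11

[21; 1,9,1,42] for √480; ℓ=4 ⇒ convergent index 3
step 0: (21, 1)  from 21·(1,0) + (0,1)
…
step 2: (219, 10)  from 9·(22,1) + (21,1)
step 3: (241, 11)  from 1·(219,10) + (22,1)
fundamental: x₁=241, y₁=11  (since 58081 − 480·121 = 1)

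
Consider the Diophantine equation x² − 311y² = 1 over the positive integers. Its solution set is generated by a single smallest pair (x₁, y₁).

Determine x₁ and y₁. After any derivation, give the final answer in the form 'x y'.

[17; 1,1,1,2,1,…,1,1,34] for √311; ℓ=16 ⇒ convergent index 15
i=0: a=17 ⇒ p=17, q=1
i=1: a=1 ⇒ p=18, q=1
i=2: a=1 ⇒ p=35, q=2
…
i=4: a=2 ⇒ p=141, q=8
i=5: a=1 ⇒ p=194, q=11
…
i=8: a=17 ⇒ p=71158, q=4035
…
i=10: a=6 ⇒ p=1376656, q=78063
i=11: a=1 ⇒ p=1594239, q=90401
…
i=13: a=1 ⇒ p=6159373, q=349266
i=14: a=1 ⇒ p=10724507, q=608131
i=15: a=1 ⇒ p=16883880, q=957397
(x₁, y₁) = (16883880, 957397);  16883880² − 311·957397² = 1 ✓

16883880 957397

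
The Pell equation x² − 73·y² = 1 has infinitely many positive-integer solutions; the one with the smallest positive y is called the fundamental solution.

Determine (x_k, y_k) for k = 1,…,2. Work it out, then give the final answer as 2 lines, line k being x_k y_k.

2281249 267000
10408194000001 1218186966000

[8; 1,1,5,5,1,1,16] for √73; ℓ=7 ⇒ convergent index 13
a_0=8:  p_0=8·1+0=8,  q_0=8·0+1=1
a_1=1:  p_1=1·8+1=9,  q_1=1·1+0=1
a_2=1:  p_2=1·9+8=17,  q_2=1·1+1=2
a_3=5:  p_3=5·17+9=94,  q_3=5·2+1=11
…
a_6=1:  p_6=1·581+487=1068,  q_6=1·68+57=125
…
a_8=1:  p_8=1·17669+1068=18737,  q_8=1·2068+125=2193
a_9=1:  p_9=1·18737+17669=36406,  q_9=1·2193+2068=4261
…
a_11=5:  p_11=5·200767+36406=1040241,  q_11=5·23498+4261=121751
a_12=1:  p_12=1·1040241+200767=1241008,  q_12=1·121751+23498=145249
a_13=1:  p_13=1·1241008+1040241=2281249,  q_13=1·145249+121751=267000
fundamental: x₁=2281249, y₁=267000  (since 5204097000001 − 73·71289000000 = 1)
k=2:  x_2 = 2281249·2281249+73·267000·267000 = 10408194000001,  y_2 = 2281249·267000+267000·2281249 = 1218186966000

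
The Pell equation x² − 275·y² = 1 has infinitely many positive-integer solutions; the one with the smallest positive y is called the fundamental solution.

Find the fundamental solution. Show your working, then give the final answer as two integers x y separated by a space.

199 12

√275 = [16; 1,1,2,1,1,32, …], period ℓ=6 (even) → k=5
k=0  a_k=16  p_k/q_k = 16/1
k=1  a_k=1  p_k/q_k = 17/1
k=2  a_k=1  p_k/q_k = 33/2
…
k=4  a_k=1  p_k/q_k = 116/7
k=5  a_k=1  p_k/q_k = 199/12
(x₁, y₁) = (199, 12);  199² − 275·12² = 1 ✓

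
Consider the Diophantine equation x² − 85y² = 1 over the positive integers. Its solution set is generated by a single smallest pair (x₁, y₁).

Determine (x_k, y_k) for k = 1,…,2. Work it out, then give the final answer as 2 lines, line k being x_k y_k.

285769 30996
163327842721 17715391848

d=85: √d = [9; 4,1,1,4,18] (ℓ=5, odd), read p_9/q_9
step 0: (9, 1)  from 9·(1,0) + (0,1)
step 1: (37, 4)  from 4·(9,1) + (1,0)
…
step 3: (83, 9)  from 1·(46,5) + (37,4)
step 4: (378, 41)  from 4·(83,9) + (46,5)
step 5: (6887, 747)  from 18·(378,41) + (83,9)
step 6: (27926, 3029)  from 4·(6887,747) + (378,41)
step 7: (34813, 3776)  from 1·(27926,3029) + (6887,747)
step 8: (62739, 6805)  from 1·(34813,3776) + (27926,3029)
step 9: (285769, 30996)  from 4·(62739,6805) + (34813,3776)
fundamental: x₁=285769, y₁=30996  (since 81663921361 − 85·960752016 = 1)
(x_2, y_2) = (285769·285769 + 85·30996·30996, 285769·30996 + 30996·285769) = (163327842721, 17715391848)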